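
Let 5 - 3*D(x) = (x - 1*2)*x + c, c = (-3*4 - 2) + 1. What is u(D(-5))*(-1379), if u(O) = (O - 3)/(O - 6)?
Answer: -5122/5 ≈ -1024.4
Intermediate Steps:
c = -13 (c = (-12 - 2) + 1 = -14 + 1 = -13)
D(x) = 6 - x*(-2 + x)/3 (D(x) = 5/3 - ((x - 1*2)*x - 13)/3 = 5/3 - ((x - 2)*x - 13)/3 = 5/3 - ((-2 + x)*x - 13)/3 = 5/3 - (x*(-2 + x) - 13)/3 = 5/3 - (-13 + x*(-2 + x))/3 = 5/3 + (13/3 - x*(-2 + x)/3) = 6 - x*(-2 + x)/3)
u(O) = (-3 + O)/(-6 + O)
u(D(-5))*(-1379) = ((-3 + (6 - ⅓*(-5)² + (⅔)*(-5)))/(-6 + (6 - ⅓*(-5)² + (⅔)*(-5))))*(-1379) = ((-3 + (6 - ⅓*25 - 10/3))/(-6 + (6 - ⅓*25 - 10/3)))*(-1379) = ((-3 + (6 - 25/3 - 10/3))/(-6 + (6 - 25/3 - 10/3)))*(-1379) = ((-3 - 17/3)/(-6 - 17/3))*(-1379) = (-26/3/(-35/3))*(-1379) = -3/35*(-26/3)*(-1379) = (26/35)*(-1379) = -5122/5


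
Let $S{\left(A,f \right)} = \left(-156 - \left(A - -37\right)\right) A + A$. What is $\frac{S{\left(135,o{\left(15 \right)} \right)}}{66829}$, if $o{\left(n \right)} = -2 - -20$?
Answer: $- \frac{44145}{66829} \approx -0.66057$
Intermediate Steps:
$o{\left(n \right)} = 18$ ($o{\left(n \right)} = -2 + 20 = 18$)
$S{\left(A,f \right)} = A + A \left(-193 - A\right)$ ($S{\left(A,f \right)} = \left(-156 - \left(A + 37\right)\right) A + A = \left(-156 - \left(37 + A\right)\right) A + A = \left(-193 - A\right) A + A = A \left(-193 - A\right) + A = A + A \left(-193 - A\right)$)
$\frac{S{\left(135,o{\left(15 \right)} \right)}}{66829} = \frac{\left(-1\right) 135 \left(192 + 135\right)}{66829} = \left(-1\right) 135 \cdot 327 \cdot \frac{1}{66829} = \left(-44145\right) \frac{1}{66829} = - \frac{44145}{66829}$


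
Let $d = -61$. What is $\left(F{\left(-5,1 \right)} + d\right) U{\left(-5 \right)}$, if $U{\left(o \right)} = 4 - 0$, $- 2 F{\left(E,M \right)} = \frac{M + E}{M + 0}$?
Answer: $-236$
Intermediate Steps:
$F{\left(E,M \right)} = - \frac{E + M}{2 M}$ ($F{\left(E,M \right)} = - \frac{\left(M + E\right) \frac{1}{M + 0}}{2} = - \frac{\left(E + M\right) \frac{1}{M}}{2} = - \frac{\frac{1}{M} \left(E + M\right)}{2} = - \frac{E + M}{2 M}$)
$U{\left(o \right)} = 4$ ($U{\left(o \right)} = 4 + 0 = 4$)
$\left(F{\left(-5,1 \right)} + d\right) U{\left(-5 \right)} = \left(\frac{\left(-1\right) \left(-5\right) - 1}{2 \cdot 1} - 61\right) 4 = \left(\frac{1}{2} \cdot 1 \left(5 - 1\right) - 61\right) 4 = \left(\frac{1}{2} \cdot 1 \cdot 4 - 61\right) 4 = \left(2 - 61\right) 4 = \left(-59\right) 4 = -236$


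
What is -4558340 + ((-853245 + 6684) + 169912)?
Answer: -5234989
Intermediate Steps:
-4558340 + ((-853245 + 6684) + 169912) = -4558340 + (-846561 + 169912) = -4558340 - 676649 = -5234989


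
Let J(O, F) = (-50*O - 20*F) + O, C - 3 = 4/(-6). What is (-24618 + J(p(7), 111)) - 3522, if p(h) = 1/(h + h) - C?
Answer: -181495/6 ≈ -30249.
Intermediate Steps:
C = 7/3 (C = 3 + 4/(-6) = 3 + 4*(-1/6) = 3 - 2/3 = 7/3 ≈ 2.3333)
p(h) = -7/3 + 1/(2*h) (p(h) = 1/(h + h) - 1*7/3 = 1/(2*h) - 7/3 = -7/3 + 1/(2*h))
J(O, F) = -49*O - 20*F
(-24618 + J(p(7), 111)) - 3522 = (-24618 + (-49*(3 - 14*7)/(6*7) - 20*111)) - 3522 = (-24618 + (-49*(3 - 98)/(6*7) - 2220)) - 3522 = (-24618 + (-49*(-95)/(6*7) - 2220)) - 3522 = (-24618 + (-49*(-95/42) - 2220)) - 3522 = (-24618 + (665/6 - 2220)) - 3522 = (-24618 - 12655/6) - 3522 = -160363/6 - 3522 = -181495/6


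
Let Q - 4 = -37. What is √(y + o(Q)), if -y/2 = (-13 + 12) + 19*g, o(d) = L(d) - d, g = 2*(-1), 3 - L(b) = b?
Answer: 7*√3 ≈ 12.124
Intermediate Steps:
Q = -33 (Q = 4 - 37 = -33)
L(b) = 3 - b
g = -2
o(d) = 3 - 2*d (o(d) = (3 - d) - d = 3 - 2*d)
y = 78 (y = -2*((-13 + 12) + 19*(-2)) = -2*(-1 - 38) = -2*(-39) = 78)
√(y + o(Q)) = √(78 + (3 - 2*(-33))) = √(78 + (3 + 66)) = √(78 + 69) = √147 = 7*√3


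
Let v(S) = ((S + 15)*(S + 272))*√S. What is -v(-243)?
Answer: 59508*I*√3 ≈ 1.0307e+5*I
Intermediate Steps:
v(S) = √S*(15 + S)*(272 + S) (v(S) = ((15 + S)*(272 + S))*√S = √S*(15 + S)*(272 + S))
-v(-243) = -√(-243)*(4080 + (-243)² + 287*(-243)) = -9*I*√3*(4080 + 59049 - 69741) = -9*I*√3*(-6612) = -(-59508)*I*√3 = 59508*I*√3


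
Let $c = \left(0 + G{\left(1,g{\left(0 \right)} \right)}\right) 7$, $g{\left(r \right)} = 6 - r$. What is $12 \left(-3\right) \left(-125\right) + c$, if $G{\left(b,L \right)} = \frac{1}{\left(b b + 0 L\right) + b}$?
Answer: $\frac{9007}{2} \approx 4503.5$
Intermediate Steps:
$G{\left(b,L \right)} = \frac{1}{b + b^{2}}$ ($G{\left(b,L \right)} = \frac{1}{\left(b^{2} + 0\right) + b} = \frac{1}{b^{2} + b} = \frac{1}{b + b^{2}}$)
$c = \frac{7}{2}$ ($c = \left(0 + \frac{1}{1 \left(1 + 1\right)}\right) 7 = \left(0 + 1 \cdot \frac{1}{2}\right) 7 = \left(0 + \frac{1}{2}\right) 7 = \frac{1}{2} \cdot 7 = \frac{7}{2} \approx 3.5$)
$12 \left(-3\right) \left(-125\right) + c = 12 \left(-3\right) \left(-125\right) + \frac{7}{2} = \left(-36\right) \left(-125\right) + \frac{7}{2} = 4500 + \frac{7}{2} = \frac{9007}{2}$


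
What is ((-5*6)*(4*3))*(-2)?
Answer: 720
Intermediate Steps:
((-5*6)*(4*3))*(-2) = -30*12*(-2) = -360*(-2) = 720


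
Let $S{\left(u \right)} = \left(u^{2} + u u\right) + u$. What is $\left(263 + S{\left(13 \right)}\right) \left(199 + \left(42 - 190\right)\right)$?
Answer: $31314$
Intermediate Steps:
$S{\left(u \right)} = u + 2 u^{2}$ ($S{\left(u \right)} = \left(u^{2} + u^{2}\right) + u = 2 u^{2} + u = u + 2 u^{2}$)
$\left(263 + S{\left(13 \right)}\right) \left(199 + \left(42 - 190\right)\right) = \left(263 + 13 \left(1 + 2 \cdot 13\right)\right) \left(199 + \left(42 - 190\right)\right) = \left(263 + 13 \left(1 + 26\right)\right) \left(199 + \left(42 - 190\right)\right) = \left(263 + 13 \cdot 27\right) \left(199 - 148\right) = \left(263 + 351\right) 51 = 614 \cdot 51 = 31314$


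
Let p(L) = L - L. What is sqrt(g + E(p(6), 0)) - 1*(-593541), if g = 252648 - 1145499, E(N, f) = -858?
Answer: 593541 + 3*I*sqrt(99301) ≈ 5.9354e+5 + 945.36*I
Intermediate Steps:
p(L) = 0
g = -892851
sqrt(g + E(p(6), 0)) - 1*(-593541) = sqrt(-892851 - 858) - 1*(-593541) = sqrt(-893709) + 593541 = 3*I*sqrt(99301) + 593541 = 593541 + 3*I*sqrt(99301)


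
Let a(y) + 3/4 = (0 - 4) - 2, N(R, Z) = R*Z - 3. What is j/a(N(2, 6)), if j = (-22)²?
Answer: -1936/27 ≈ -71.704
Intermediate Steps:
N(R, Z) = -3 + R*Z
j = 484
a(y) = -27/4 (a(y) = -¾ + ((0 - 4) - 2) = -¾ + (-4 - 2) = -¾ - 6 = -27/4)
j/a(N(2, 6)) = 484/(-27/4) = 484*(-4/27) = -1936/27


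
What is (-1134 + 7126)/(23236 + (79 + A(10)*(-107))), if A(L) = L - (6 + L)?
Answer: 5992/23957 ≈ 0.25011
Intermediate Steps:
A(L) = -6 (A(L) = L + (-6 - L) = -6)
(-1134 + 7126)/(23236 + (79 + A(10)*(-107))) = (-1134 + 7126)/(23236 + (79 - 6*(-107))) = 5992/(23236 + (79 + 642)) = 5992/(23236 + 721) = 5992/23957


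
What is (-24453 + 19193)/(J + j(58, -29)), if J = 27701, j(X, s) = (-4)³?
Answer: -5260/27637 ≈ -0.19032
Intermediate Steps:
j(X, s) = -64
(-24453 + 19193)/(J + j(58, -29)) = (-24453 + 19193)/(27701 - 64) = -5260/27637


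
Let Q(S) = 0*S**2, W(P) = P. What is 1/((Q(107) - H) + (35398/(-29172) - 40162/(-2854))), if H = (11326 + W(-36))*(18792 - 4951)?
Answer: -1892202/295684713056417 ≈ -6.3994e-9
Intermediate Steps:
H = 156264890 (H = (11326 - 36)*(18792 - 4951) = 11290*13841 = 156264890)
Q(S) = 0
1/((Q(107) - H) + (35398/(-29172) - 40162/(-2854))) = 1/((0 - 1*156264890) + (35398/(-29172) - 40162/(-2854))) = 1/((0 - 156264890) + (35398*(-1/29172) - 40162*(-1/2854))) = 1/(-156264890 + (-1609/1326 + 20081/1427)) = 1/(-156264890 + 24331363/1892202) = 1/(-295684713056417/1892202) = -1892202/295684713056417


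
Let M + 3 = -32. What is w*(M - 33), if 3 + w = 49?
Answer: -3128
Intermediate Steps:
M = -35 (M = -3 - 32 = -35)
w = 46 (w = -3 + 49 = 46)
w*(M - 33) = 46*(-35 - 33) = 46*(-68) = -3128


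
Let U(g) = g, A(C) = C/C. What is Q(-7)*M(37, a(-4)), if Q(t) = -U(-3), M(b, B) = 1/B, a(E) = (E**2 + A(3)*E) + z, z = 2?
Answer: 3/14 ≈ 0.21429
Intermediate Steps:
A(C) = 1
a(E) = 2 + E + E**2 (a(E) = (E**2 + 1*E) + 2 = (E**2 + E) + 2 = (E + E**2) + 2 = 2 + E + E**2)
Q(t) = 3 (Q(t) = -1*(-3) = 3)
Q(-7)*M(37, a(-4)) = 3/(2 - 4 + (-4)**2) = 3/(2 - 4 + 16) = 3/14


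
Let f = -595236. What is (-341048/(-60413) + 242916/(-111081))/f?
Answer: -1934055715/332872660278159 ≈ -5.8102e-6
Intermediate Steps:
(-341048/(-60413) + 242916/(-111081))/f = (-341048/(-60413) + 242916/(-111081))/(-595236) = (-341048*(-1/60413) + 242916*(-1/111081))*(-1/595236) = (341048/60413 - 80972/37027)*(-1/595236) = (7736222860/2236912151)*(-1/595236) = -1934055715/332872660278159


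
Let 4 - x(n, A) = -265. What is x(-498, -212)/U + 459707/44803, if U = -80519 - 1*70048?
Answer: 69204651862/6745853301 ≈ 10.259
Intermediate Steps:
U = -150567 (U = -80519 - 70048 = -150567)
x(n, A) = 269 (x(n, A) = 4 - 1*(-265) = 4 + 265 = 269)
x(-498, -212)/U + 459707/44803 = 269/(-150567) + 459707/44803 = 269*(-1/150567) + 459707*(1/44803) = -269/150567 + 459707/44803 = 69204651862/6745853301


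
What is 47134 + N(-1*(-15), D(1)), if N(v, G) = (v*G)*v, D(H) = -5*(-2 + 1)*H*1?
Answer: 48259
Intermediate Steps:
D(H) = 5*H (D(H) = -(-5)*H*1 = (5*H)*1 = 5*H)
N(v, G) = G*v**2 (N(v, G) = (G*v)*v = G*v**2)
47134 + N(-1*(-15), D(1)) = 47134 + (5*1)*(-1*(-15))**2 = 47134 + 5*15**2 = 47134 + 5*225 = 47134 + 1125 = 48259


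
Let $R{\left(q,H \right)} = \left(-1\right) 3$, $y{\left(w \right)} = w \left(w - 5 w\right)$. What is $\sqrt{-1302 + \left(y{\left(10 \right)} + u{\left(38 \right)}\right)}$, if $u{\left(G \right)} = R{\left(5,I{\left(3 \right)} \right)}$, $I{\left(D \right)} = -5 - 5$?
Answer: $i \sqrt{1705} \approx 41.292 i$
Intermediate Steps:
$I{\left(D \right)} = -10$ ($I{\left(D \right)} = -5 - 5 = -10$)
$y{\left(w \right)} = - 4 w^{2}$ ($y{\left(w \right)} = w \left(- 4 w\right) = - 4 w^{2}$)
$R{\left(q,H \right)} = -3$
$u{\left(G \right)} = -3$
$\sqrt{-1302 + \left(y{\left(10 \right)} + u{\left(38 \right)}\right)} = \sqrt{-1302 - \left(3 + 4 \cdot 10^{2}\right)} = \sqrt{-1302 - 403} = \sqrt{-1705} = i \sqrt{1705}$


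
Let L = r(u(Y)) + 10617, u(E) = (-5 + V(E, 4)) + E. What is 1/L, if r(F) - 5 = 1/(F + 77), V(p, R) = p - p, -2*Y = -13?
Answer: 157/1667656 ≈ 9.4144e-5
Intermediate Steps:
Y = 13/2 (Y = -½*(-13) = 13/2 ≈ 6.5000)
V(p, R) = 0
u(E) = -5 + E (u(E) = (-5 + 0) + E = -5 + E)
r(F) = 5 + 1/(77 + F) (r(F) = 5 + 1/(F + 77) = 5 + 1/(77 + F))
L = 1667656/157 (L = (386 + 5*(-5 + 13/2))/(77 + (-5 + 13/2)) + 10617 = (386 + 5*(3/2))/(77 + 3/2) + 10617 = (386 + 15/2)/(157/2) + 10617 = (2/157)*(787/2) + 10617 = 787/157 + 10617 = 1667656/157 ≈ 10622.)
1/L = 1/(1667656/157) = 157/1667656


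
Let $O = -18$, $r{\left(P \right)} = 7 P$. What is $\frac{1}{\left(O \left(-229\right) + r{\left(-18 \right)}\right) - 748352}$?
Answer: $- \frac{1}{744356} \approx -1.3434 \cdot 10^{-6}$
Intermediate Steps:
$\frac{1}{\left(O \left(-229\right) + r{\left(-18 \right)}\right) - 748352} = \frac{1}{\left(\left(-18\right) \left(-229\right) + 7 \left(-18\right)\right) - 748352} = \frac{1}{\left(4122 - 126\right) - 748352} = \frac{1}{3996 - 748352} = \frac{1}{-744356} = - \frac{1}{744356}$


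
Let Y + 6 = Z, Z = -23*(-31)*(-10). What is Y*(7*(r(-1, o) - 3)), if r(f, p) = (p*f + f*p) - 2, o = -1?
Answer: 149856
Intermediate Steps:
Z = -7130 (Z = 713*(-10) = -7130)
r(f, p) = -2 + 2*f*p (r(f, p) = (f*p + f*p) - 2 = 2*f*p - 2 = -2 + 2*f*p)
Y = -7136 (Y = -6 - 7130 = -7136)
Y*(7*(r(-1, o) - 3)) = -49952*((-2 + 2*(-1)*(-1)) - 3) = -49952*((-2 + 2) - 3) = -49952*(0 - 3) = -49952*(-3) = -7136*(-21) = 149856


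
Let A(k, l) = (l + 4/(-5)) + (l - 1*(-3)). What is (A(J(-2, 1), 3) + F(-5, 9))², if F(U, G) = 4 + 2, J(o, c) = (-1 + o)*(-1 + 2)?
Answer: 5041/25 ≈ 201.64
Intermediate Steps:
J(o, c) = -1 + o (J(o, c) = (-1 + o)*1 = -1 + o)
A(k, l) = 11/5 + 2*l (A(k, l) = (l + 4*(-⅕)) + (l + 3) = (l - ⅘) + (3 + l) = (-⅘ + l) + (3 + l) = 11/5 + 2*l)
F(U, G) = 6
(A(J(-2, 1), 3) + F(-5, 9))² = ((11/5 + 2*3) + 6)² = ((11/5 + 6) + 6)² = (41/5 + 6)² = (71/5)² = 5041/25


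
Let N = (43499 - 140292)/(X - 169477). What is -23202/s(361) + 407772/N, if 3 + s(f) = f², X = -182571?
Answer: 9353919781156311/6306935087 ≈ 1.4831e+6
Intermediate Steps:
s(f) = -3 + f²
N = 96793/352048 (N = (43499 - 140292)/(-182571 - 169477) = -96793/(-352048) = -96793*(-1/352048) = 96793/352048 ≈ 0.27494)
-23202/s(361) + 407772/N = -23202/(-3 + 361²) + 407772/(96793/352048) = -23202/(-3 + 130321) + 407772*(352048/96793) = -23202/130318 + 143555317056/96793 = -23202*1/130318 + 143555317056/96793 = -11601/65159 + 143555317056/96793 = 9353919781156311/6306935087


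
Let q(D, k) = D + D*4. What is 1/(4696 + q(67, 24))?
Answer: 1/5031 ≈ 0.00019877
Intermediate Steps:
q(D, k) = 5*D (q(D, k) = D + 4*D = 5*D)
1/(4696 + q(67, 24)) = 1/(4696 + 5*67) = 1/(4696 + 335) = 1/5031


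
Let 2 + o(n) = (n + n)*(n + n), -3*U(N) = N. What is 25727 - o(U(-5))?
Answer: 231461/9 ≈ 25718.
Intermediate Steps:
U(N) = -N/3
o(n) = -2 + 4*n**2 (o(n) = -2 + (n + n)*(n + n) = -2 + (2*n)*(2*n) = -2 + 4*n**2)
25727 - o(U(-5)) = 25727 - (-2 + 4*(-1/3*(-5))**2) = 25727 - (-2 + 4*(5/3)**2) = 25727 - (-2 + 4*(25/9)) = 25727 - (-2 + 100/9) = 25727 - 1*82/9 = 25727 - 82/9 = 231461/9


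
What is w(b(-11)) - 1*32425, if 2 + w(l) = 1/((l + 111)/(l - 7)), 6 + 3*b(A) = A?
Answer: -5123485/158 ≈ -32427.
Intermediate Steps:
b(A) = -2 + A/3
w(l) = -2 + (-7 + l)/(111 + l) (w(l) = -2 + 1/((l + 111)/(l - 7)) = -2 + 1/((111 + l)/(-7 + l)) = -2 + (-7 + l)/(111 + l))
w(b(-11)) - 1*32425 = (-229 - (-2 + (⅓)*(-11)))/(111 + (-2 + (⅓)*(-11))) - 1*32425 = (-229 - (-2 - 11/3))/(111 + (-2 - 11/3)) - 32425 = (-229 - 1*(-17/3))/(111 - 17/3) - 32425 = (-229 + 17/3)/(316/3) - 32425 = (3/316)*(-670/3) - 32425 = -335/158 - 32425 = -5123485/158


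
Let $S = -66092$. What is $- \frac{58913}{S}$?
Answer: $\frac{58913}{66092} \approx 0.89138$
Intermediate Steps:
$- \frac{58913}{S} = - \frac{58913}{-66092} = \left(-58913\right) \left(- \frac{1}{66092}\right) = \frac{58913}{66092}$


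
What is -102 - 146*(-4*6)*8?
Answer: 27930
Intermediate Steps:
-102 - 146*(-4*6)*8 = -102 - (-3504)*8 = -102 - 146*(-192) = -102 + 28032 = 27930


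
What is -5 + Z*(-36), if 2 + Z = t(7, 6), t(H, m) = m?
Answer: -149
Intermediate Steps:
Z = 4 (Z = -2 + 6 = 4)
-5 + Z*(-36) = -5 + 4*(-36) = -5 - 144 = -149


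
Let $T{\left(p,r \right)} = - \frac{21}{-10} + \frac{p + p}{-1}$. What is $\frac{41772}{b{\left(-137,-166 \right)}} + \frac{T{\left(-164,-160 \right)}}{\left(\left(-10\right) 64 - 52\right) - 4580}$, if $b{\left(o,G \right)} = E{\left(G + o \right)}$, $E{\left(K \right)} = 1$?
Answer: $\frac{2202216539}{52720} \approx 41772.0$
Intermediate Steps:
$b{\left(o,G \right)} = 1$
$T{\left(p,r \right)} = \frac{21}{10} - 2 p$ ($T{\left(p,r \right)} = \left(-21\right) \left(- \frac{1}{10}\right) + 2 p \left(-1\right) = \frac{21}{10} - 2 p$)
$\frac{41772}{b{\left(-137,-166 \right)}} + \frac{T{\left(-164,-160 \right)}}{\left(\left(-10\right) 64 - 52\right) - 4580} = \frac{41772}{1} + \frac{\frac{21}{10} - -328}{\left(\left(-10\right) 64 - 52\right) - 4580} = 41772 \cdot 1 + \frac{\frac{21}{10} + 328}{\left(-640 - 52\right) - 4580} = 41772 + \frac{3301}{10 \left(-692 - 4580\right)} = 41772 + \frac{3301}{10 \left(-5272\right)} = 41772 + \frac{3301}{10} \left(- \frac{1}{5272}\right) = 41772 - \frac{3301}{52720} = \frac{2202216539}{52720}$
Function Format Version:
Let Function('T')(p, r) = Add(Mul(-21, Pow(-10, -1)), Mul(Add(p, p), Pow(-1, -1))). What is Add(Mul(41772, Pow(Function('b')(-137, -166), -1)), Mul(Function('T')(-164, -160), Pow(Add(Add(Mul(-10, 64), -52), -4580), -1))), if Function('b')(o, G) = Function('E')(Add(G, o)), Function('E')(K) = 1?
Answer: Rational(2202216539, 52720) ≈ 41772.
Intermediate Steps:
Function('b')(o, G) = 1
Function('T')(p, r) = Add(Rational(21, 10), Mul(-2, p)) (Function('T')(p, r) = Add(Mul(-21, Rational(-1, 10)), Mul(Mul(2, p), -1)) = Add(Rational(21, 10), Mul(-2, p)))
Add(Mul(41772, Pow(Function('b')(-137, -166), -1)), Mul(Function('T')(-164, -160), Pow(Add(Add(Mul(-10, 64), -52), -4580), -1))) = Add(Mul(41772, Pow(1, -1)), Mul(Add(Rational(21, 10), Mul(-2, -164)), Pow(Add(Add(Mul(-10, 64), -52), -4580), -1))) = Add(Mul(41772, 1), Mul(Add(Rational(21, 10), 328), Pow(Add(Add(-640, -52), -4580), -1))) = Add(41772, Mul(Rational(3301, 10), Pow(Add(-692, -4580), -1))) = Add(41772, Mul(Rational(3301, 10), Pow(-5272, -1))) = Add(41772, Mul(Rational(3301, 10), Rational(-1, 5272))) = Add(41772, Rational(-3301, 52720)) = Rational(2202216539, 52720)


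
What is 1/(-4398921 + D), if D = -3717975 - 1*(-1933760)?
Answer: -1/6183136 ≈ -1.6173e-7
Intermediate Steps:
D = -1784215 (D = -3717975 + 1933760 = -1784215)
1/(-4398921 + D) = 1/(-4398921 - 1784215) = 1/(-6183136) = -1/6183136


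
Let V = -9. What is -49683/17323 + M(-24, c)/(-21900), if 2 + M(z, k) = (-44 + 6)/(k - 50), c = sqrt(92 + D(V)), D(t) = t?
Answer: -438297439203/152824372150 - 19*sqrt(83)/26466150 ≈ -2.8680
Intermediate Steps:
c = sqrt(83) (c = sqrt(92 - 9) = sqrt(83) ≈ 9.1104)
M(z, k) = -2 - 38/(-50 + k) (M(z, k) = -2 + (-44 + 6)/(k - 50) = -2 - 38/(-50 + k))
-49683/17323 + M(-24, c)/(-21900) = -49683/17323 + (2*(31 - sqrt(83))/(-50 + sqrt(83)))/(-21900) = -49683*1/17323 + (2*(31 - sqrt(83))/(-50 + sqrt(83)))*(-1/21900) = -49683/17323 - (31 - sqrt(83))/(10950*(-50 + sqrt(83)))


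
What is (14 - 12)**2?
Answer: 4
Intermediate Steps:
(14 - 12)**2 = 2**2 = 4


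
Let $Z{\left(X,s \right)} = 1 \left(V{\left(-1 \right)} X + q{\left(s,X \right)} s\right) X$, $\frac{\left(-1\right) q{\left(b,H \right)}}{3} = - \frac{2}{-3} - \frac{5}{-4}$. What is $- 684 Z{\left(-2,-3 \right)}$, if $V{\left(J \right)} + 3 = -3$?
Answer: $40014$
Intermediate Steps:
$V{\left(J \right)} = -6$ ($V{\left(J \right)} = -3 - 3 = -6$)
$q{\left(b,H \right)} = - \frac{23}{4}$ ($q{\left(b,H \right)} = - 3 \left(- \frac{2}{-3} - \frac{5}{-4}\right) = - 3 \left(\left(-2\right) \left(- \frac{1}{3}\right) - - \frac{5}{4}\right) = - 3 \left(\frac{2}{3} + \frac{5}{4}\right) = \left(-3\right) \frac{23}{12} = - \frac{23}{4}$)
$Z{\left(X,s \right)} = X \left(- 6 X - \frac{23 s}{4}\right)$ ($Z{\left(X,s \right)} = 1 \left(- 6 X - \frac{23 s}{4}\right) X = \left(- 6 X - \frac{23 s}{4}\right) X = X \left(- 6 X - \frac{23 s}{4}\right)$)
$- 684 Z{\left(-2,-3 \right)} = - 684 \cdot \frac{1}{4} \left(-2\right) \left(\left(-24\right) \left(-2\right) - -69\right) = - 684 \cdot \frac{1}{4} \left(-2\right) \left(48 + 69\right) = - 684 \cdot \frac{1}{4} \left(-2\right) 117 = \left(-684\right) \left(- \frac{117}{2}\right) = 40014$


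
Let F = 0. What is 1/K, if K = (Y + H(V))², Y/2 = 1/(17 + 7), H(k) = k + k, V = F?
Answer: 144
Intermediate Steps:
V = 0
H(k) = 2*k
Y = 1/12 (Y = 2/(17 + 7) = 2/24 = 2*(1/24) = 1/12 ≈ 0.083333)
K = 1/144 (K = (1/12 + 2*0)² = (1/12 + 0)² = (1/12)² = 1/144 ≈ 0.0069444)
1/K = 1/(1/144) = 144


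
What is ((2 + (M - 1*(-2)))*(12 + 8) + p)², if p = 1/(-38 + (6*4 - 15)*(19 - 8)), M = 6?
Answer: 148864401/3721 ≈ 40007.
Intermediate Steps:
p = 1/61 (p = 1/(-38 + (24 - 15)*11) = 1/(-38 + 9*11) = 1/(-38 + 99) = 1/61 ≈ 0.016393)
((2 + (M - 1*(-2)))*(12 + 8) + p)² = ((2 + (6 - 1*(-2)))*(12 + 8) + 1/61)² = ((2 + (6 + 2))*20 + 1/61)² = ((2 + 8)*20 + 1/61)² = (10*20 + 1/61)² = (200 + 1/61)² = (12201/61)² = 148864401/3721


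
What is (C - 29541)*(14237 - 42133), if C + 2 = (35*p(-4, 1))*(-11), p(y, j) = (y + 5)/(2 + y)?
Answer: 818761548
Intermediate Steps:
p(y, j) = (5 + y)/(2 + y)
C = 381/2 (C = -2 + (35*((5 - 4)/(2 - 4)))*(-11) = -2 + (35*(1/(-2)))*(-11) = -2 + (35*(-1/2*1))*(-11) = -2 + (35*(-1/2))*(-11) = -2 - 35/2*(-11) = -2 + 385/2 = 381/2 ≈ 190.50)
(C - 29541)*(14237 - 42133) = (381/2 - 29541)*(14237 - 42133) = -58701/2*(-27896) = 818761548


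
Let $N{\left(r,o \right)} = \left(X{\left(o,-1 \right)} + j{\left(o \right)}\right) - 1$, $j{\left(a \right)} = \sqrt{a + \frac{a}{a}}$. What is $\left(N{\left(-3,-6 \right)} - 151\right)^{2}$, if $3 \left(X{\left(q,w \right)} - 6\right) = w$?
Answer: $\frac{192676}{9} - \frac{878 i \sqrt{5}}{3} \approx 21408.0 - 654.42 i$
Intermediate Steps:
$X{\left(q,w \right)} = 6 + \frac{w}{3}$
$j{\left(a \right)} = \sqrt{1 + a}$ ($j{\left(a \right)} = \sqrt{a + 1} = \sqrt{1 + a}$)
$N{\left(r,o \right)} = \frac{14}{3} + \sqrt{1 + o}$ ($N{\left(r,o \right)} = \left(\left(6 + \frac{1}{3} \left(-1\right)\right) + \sqrt{1 + o}\right) - 1 = \left(\left(6 - \frac{1}{3}\right) + \sqrt{1 + o}\right) - 1 = \left(\frac{17}{3} + \sqrt{1 + o}\right) - 1 = \frac{14}{3} + \sqrt{1 + o}$)
$\left(N{\left(-3,-6 \right)} - 151\right)^{2} = \left(\left(\frac{14}{3} + \sqrt{1 - 6}\right) - 151\right)^{2} = \left(\left(\frac{14}{3} + \sqrt{-5}\right) - 151\right)^{2} = \left(\left(\frac{14}{3} + i \sqrt{5}\right) - 151\right)^{2} = \left(- \frac{439}{3} + i \sqrt{5}\right)^{2}$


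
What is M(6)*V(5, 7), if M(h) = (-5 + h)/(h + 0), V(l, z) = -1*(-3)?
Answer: 1/2 ≈ 0.50000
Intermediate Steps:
V(l, z) = 3
M(h) = (-5 + h)/h
M(6)*V(5, 7) = ((-5 + 6)/6)*3 = ((1/6)*1)*3 = (1/6)*3 = 1/2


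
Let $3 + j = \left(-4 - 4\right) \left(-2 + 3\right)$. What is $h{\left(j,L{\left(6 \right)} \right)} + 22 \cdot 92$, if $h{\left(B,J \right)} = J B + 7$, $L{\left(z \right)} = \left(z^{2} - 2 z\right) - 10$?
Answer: $1877$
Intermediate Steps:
$L{\left(z \right)} = -10 + z^{2} - 2 z$ ($L{\left(z \right)} = \left(z^{2} - 2 z\right) - 10 = -10 + z^{2} - 2 z$)
$j = -11$ ($j = -3 + \left(-4 - 4\right) \left(-2 + 3\right) = -3 - 8 = -11$)
$h{\left(B,J \right)} = 7 + B J$ ($h{\left(B,J \right)} = B J + 7 = 7 + B J$)
$h{\left(j,L{\left(6 \right)} \right)} + 22 \cdot 92 = \left(7 - 11 \left(-10 + 6^{2} - 12\right)\right) + 22 \cdot 92 = \left(7 - 11 \left(-10 + 36 - 12\right)\right) + 2024 = \left(7 - 154\right) + 2024 = -147 + 2024 = 1877$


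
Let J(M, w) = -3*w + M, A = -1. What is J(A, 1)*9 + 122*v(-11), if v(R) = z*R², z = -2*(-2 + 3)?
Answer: -29560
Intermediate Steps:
z = -2 (z = -2*1 = -2)
J(M, w) = M - 3*w
v(R) = -2*R²
J(A, 1)*9 + 122*v(-11) = (-1 - 3*1)*9 + 122*(-2*(-11)²) = (-1 - 3)*9 + 122*(-2*121) = -4*9 + 122*(-242) = -36 - 29524 = -29560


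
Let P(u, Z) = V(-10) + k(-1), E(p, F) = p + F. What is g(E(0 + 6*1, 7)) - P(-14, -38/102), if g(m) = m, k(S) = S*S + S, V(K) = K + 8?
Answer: 15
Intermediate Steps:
V(K) = 8 + K
k(S) = S + S**2 (k(S) = S**2 + S = S + S**2)
E(p, F) = F + p
P(u, Z) = -2 (P(u, Z) = (8 - 10) - (1 - 1) = -2 - 1*0 = -2 + 0 = -2)
g(E(0 + 6*1, 7)) - P(-14, -38/102) = (7 + (0 + 6*1)) - 1*(-2) = (7 + (0 + 6)) + 2 = (7 + 6) + 2 = 13 + 2 = 15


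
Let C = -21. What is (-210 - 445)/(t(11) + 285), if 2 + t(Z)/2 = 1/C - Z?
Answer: -13755/5437 ≈ -2.5299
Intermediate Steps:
t(Z) = -86/21 - 2*Z (t(Z) = -4 + 2*(1/(-21) - Z) = -4 + 2*(-1/21 - Z) = -4 + (-2/21 - 2*Z) = -86/21 - 2*Z)
(-210 - 445)/(t(11) + 285) = (-210 - 445)/((-86/21 - 2*11) + 285) = -655/((-86/21 - 22) + 285) = -655/(-548/21 + 285) = -655/5437/21 = -655*21/5437 = -13755/5437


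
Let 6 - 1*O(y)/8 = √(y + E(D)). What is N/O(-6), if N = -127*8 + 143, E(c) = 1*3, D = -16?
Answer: -873/52 - 291*I*√3/104 ≈ -16.788 - 4.8464*I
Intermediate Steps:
E(c) = 3
N = -873 (N = -1016 + 143 = -873)
O(y) = 48 - 8*√(3 + y) (O(y) = 48 - 8*√(y + 3) = 48 - 8*√(3 + y))
N/O(-6) = -873/(48 - 8*√(3 - 6)) = -873/(48 - 8*I*√3)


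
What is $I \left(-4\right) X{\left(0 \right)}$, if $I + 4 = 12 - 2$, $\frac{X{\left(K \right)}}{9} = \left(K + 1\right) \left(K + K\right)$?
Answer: $0$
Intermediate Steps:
$X{\left(K \right)} = 18 K \left(1 + K\right)$ ($X{\left(K \right)} = 9 \left(K + 1\right) \left(K + K\right) = 9 \left(1 + K\right) 2 K = 9 \cdot 2 K \left(1 + K\right) = 18 K \left(1 + K\right)$)
$I = 6$ ($I = -4 + \left(12 - 2\right) = -4 + 10 = 6$)
$I \left(-4\right) X{\left(0 \right)} = 6 \left(-4\right) 18 \cdot 0 \left(1 + 0\right) = - 24 \cdot 18 \cdot 0 \cdot 1 = \left(-24\right) 0 = 0$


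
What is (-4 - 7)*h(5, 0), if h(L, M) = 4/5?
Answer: -44/5 ≈ -8.8000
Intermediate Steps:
h(L, M) = ⅘ (h(L, M) = 4*(⅕) = ⅘)
(-4 - 7)*h(5, 0) = (-4 - 7)*(⅘) = -11*⅘ = -44/5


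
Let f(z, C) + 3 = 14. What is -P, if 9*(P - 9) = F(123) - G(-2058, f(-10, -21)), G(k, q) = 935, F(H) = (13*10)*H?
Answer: -15136/9 ≈ -1681.8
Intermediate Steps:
f(z, C) = 11 (f(z, C) = -3 + 14 = 11)
F(H) = 130*H
P = 15136/9 (P = 9 + (130*123 - 1*935)/9 = 9 + (15990 - 935)/9 = 9 + (⅑)*15055 = 9 + 15055/9 = 15136/9 ≈ 1681.8)
-P = -1*15136/9 = -15136/9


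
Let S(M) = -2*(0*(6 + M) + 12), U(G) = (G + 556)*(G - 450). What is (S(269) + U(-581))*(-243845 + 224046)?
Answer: -509844049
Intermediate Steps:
U(G) = (-450 + G)*(556 + G) (U(G) = (556 + G)*(-450 + G) = (-450 + G)*(556 + G))
S(M) = -24 (S(M) = -2*(0 + 12) = -2*12 = -24)
(S(269) + U(-581))*(-243845 + 224046) = (-24 + (-250200 + (-581)² + 106*(-581)))*(-243845 + 224046) = (-24 + (-250200 + 337561 - 61586))*(-19799) = (-24 + 25775)*(-19799) = 25751*(-19799) = -509844049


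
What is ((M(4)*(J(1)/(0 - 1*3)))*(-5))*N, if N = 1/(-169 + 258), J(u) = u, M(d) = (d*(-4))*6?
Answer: -160/89 ≈ -1.7978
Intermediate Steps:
M(d) = -24*d (M(d) = -4*d*6 = -24*d)
N = 1/89 ≈ 0.011236
((M(4)*(J(1)/(0 - 1*3)))*(-5))*N = (((-24*4)*(1/(0 - 1*3)))*(-5))*(1/89) = (-96/(0 - 3)*(-5))*(1/89) = (-96/(-3)*(-5))*(1/89) = (-96*(-1)/3*(-5))*(1/89) = (-96*(-1/3)*(-5))*(1/89) = (32*(-5))*(1/89) = -160*1/89 = -160/89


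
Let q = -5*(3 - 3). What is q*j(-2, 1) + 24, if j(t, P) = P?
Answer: 24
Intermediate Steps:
q = 0 (q = -5*0 = 0)
q*j(-2, 1) + 24 = 0*1 + 24 = 0 + 24 = 24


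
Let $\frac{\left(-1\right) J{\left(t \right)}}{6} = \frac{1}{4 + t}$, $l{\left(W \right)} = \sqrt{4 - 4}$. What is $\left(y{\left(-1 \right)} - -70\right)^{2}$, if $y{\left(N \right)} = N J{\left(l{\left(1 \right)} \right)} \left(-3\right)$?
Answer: $\frac{17161}{4} \approx 4290.3$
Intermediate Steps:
$l{\left(W \right)} = 0$ ($l{\left(W \right)} = \sqrt{0} = 0$)
$J{\left(t \right)} = - \frac{6}{4 + t}$
$y{\left(N \right)} = \frac{9 N}{2}$ ($y{\left(N \right)} = N \left(- \frac{6}{4 + 0}\right) \left(-3\right) = N \left(- \frac{6}{4}\right) \left(-3\right) = N \left(\left(-6\right) \frac{1}{4}\right) \left(-3\right) = N \left(- \frac{3}{2}\right) \left(-3\right) = - \frac{3 N}{2} \left(-3\right) = \frac{9 N}{2}$)
$\left(y{\left(-1 \right)} - -70\right)^{2} = \left(\frac{9}{2} \left(-1\right) - -70\right)^{2} = \left(- \frac{9}{2} + 70\right)^{2} = \left(\frac{131}{2}\right)^{2} = \frac{17161}{4}$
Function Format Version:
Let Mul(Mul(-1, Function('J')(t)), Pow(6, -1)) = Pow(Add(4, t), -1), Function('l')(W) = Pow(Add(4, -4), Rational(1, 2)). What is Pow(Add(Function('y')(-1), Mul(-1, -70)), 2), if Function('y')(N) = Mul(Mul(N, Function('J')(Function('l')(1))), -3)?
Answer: Rational(17161, 4) ≈ 4290.3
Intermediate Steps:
Function('l')(W) = 0 (Function('l')(W) = Pow(0, Rational(1, 2)) = 0)
Function('J')(t) = Mul(-6, Pow(Add(4, t), -1))
Function('y')(N) = Mul(Rational(9, 2), N) (Function('y')(N) = Mul(Mul(N, Mul(-6, Pow(Add(4, 0), -1))), -3) = Mul(Mul(N, Mul(-6, Pow(4, -1))), -3) = Mul(Mul(N, Mul(-6, Rational(1, 4))), -3) = Mul(Mul(N, Rational(-3, 2)), -3) = Mul(Mul(Rational(-3, 2), N), -3) = Mul(Rational(9, 2), N))
Pow(Add(Function('y')(-1), Mul(-1, -70)), 2) = Pow(Add(Mul(Rational(9, 2), -1), Mul(-1, -70)), 2) = Pow(Add(Rational(-9, 2), 70), 2) = Pow(Rational(131, 2), 2) = Rational(17161, 4)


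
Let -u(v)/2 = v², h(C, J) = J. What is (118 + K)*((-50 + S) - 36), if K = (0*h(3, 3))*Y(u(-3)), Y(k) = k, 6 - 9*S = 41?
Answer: -95462/9 ≈ -10607.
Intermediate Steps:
u(v) = -2*v²
S = -35/9 (S = ⅔ - ⅑*41 = ⅔ - 41/9 = -35/9 ≈ -3.8889)
K = 0 (K = (0*3)*(-2*(-3)²) = 0*(-2*9) = 0*(-18) = 0)
(118 + K)*((-50 + S) - 36) = (118 + 0)*((-50 - 35/9) - 36) = 118*(-485/9 - 36) = 118*(-809/9) = -95462/9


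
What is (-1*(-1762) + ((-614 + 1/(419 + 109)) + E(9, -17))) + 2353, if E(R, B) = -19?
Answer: 1838497/528 ≈ 3482.0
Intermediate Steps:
(-1*(-1762) + ((-614 + 1/(419 + 109)) + E(9, -17))) + 2353 = (-1*(-1762) + ((-614 + 1/(419 + 109)) - 19)) + 2353 = (1762 + ((-614 + 1/528) - 19)) + 2353 = (1762 + (-324191/528 - 19)) + 2353 = (1762 - 334223/528) + 2353 = 596113/528 + 2353 = 1838497/528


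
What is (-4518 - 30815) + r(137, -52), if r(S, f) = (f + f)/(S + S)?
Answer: -4840673/137 ≈ -35333.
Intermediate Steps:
r(S, f) = f/S (r(S, f) = (2*f)/((2*S)) = (2*f)*(1/(2*S)) = f/S)
(-4518 - 30815) + r(137, -52) = (-4518 - 30815) - 52/137 = -35333 - 52*1/137 = -35333 - 52/137 = -4840673/137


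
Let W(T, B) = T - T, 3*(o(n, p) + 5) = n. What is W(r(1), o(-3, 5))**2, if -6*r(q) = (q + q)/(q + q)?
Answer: 0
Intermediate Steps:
r(q) = -1/6 (r(q) = -(q + q)/(6*(q + q)) = -2*q/(6*(2*q)) = -2*q*1/(2*q)/6 = -1/6*1 = -1/6)
o(n, p) = -5 + n/3
W(T, B) = 0
W(r(1), o(-3, 5))**2 = 0**2 = 0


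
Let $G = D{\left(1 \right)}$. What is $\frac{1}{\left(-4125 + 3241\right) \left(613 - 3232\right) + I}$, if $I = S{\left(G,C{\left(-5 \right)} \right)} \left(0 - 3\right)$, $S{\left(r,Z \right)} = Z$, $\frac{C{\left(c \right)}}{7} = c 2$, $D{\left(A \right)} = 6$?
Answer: $\frac{1}{2315406} \approx 4.3189 \cdot 10^{-7}$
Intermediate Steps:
$G = 6$
$C{\left(c \right)} = 14 c$ ($C{\left(c \right)} = 7 c 2 = 7 \cdot 2 c = 14 c$)
$I = 210$ ($I = 14 \left(-5\right) \left(0 - 3\right) = \left(-70\right) \left(-3\right) = 210$)
$\frac{1}{\left(-4125 + 3241\right) \left(613 - 3232\right) + I} = \frac{1}{\left(-4125 + 3241\right) \left(613 - 3232\right) + 210} = \frac{1}{\left(-884\right) \left(-2619\right) + 210} = \frac{1}{2315196 + 210} = \frac{1}{2315406}$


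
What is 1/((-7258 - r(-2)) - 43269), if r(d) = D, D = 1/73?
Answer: -73/3688472 ≈ -1.9791e-5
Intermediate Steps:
D = 1/73 ≈ 0.013699
r(d) = 1/73
1/((-7258 - r(-2)) - 43269) = 1/((-7258 - 1*1/73) - 43269) = 1/((-7258 - 1/73) - 43269) = 1/(-529835/73 - 43269) = 1/(-3688472/73) = -73/3688472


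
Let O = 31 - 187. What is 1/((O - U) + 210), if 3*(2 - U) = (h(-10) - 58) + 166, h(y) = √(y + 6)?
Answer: 198/17425 - 3*I/34850 ≈ 0.011363 - 8.6083e-5*I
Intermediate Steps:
O = -156
h(y) = √(6 + y)
U = -34 - 2*I/3 (U = 2 - ((√(6 - 10) - 58) + 166)/3 = 2 - ((√(-4) - 58) + 166)/3 = 2 - ((2*I - 58) + 166)/3 = 2 - ((-58 + 2*I) + 166)/3 = 2 - (108 + 2*I)/3 = 2 + (-36 - 2*I/3) = -34 - 2*I/3 ≈ -34.0 - 0.66667*I)
1/((O - U) + 210) = 1/((-156 - (-34 - 2*I/3)) + 210) = 1/((-156 + (34 + 2*I/3)) + 210) = 1/((-122 + 2*I/3) + 210) = 1/(88 + 2*I/3) = 9*(88 - 2*I/3)/69700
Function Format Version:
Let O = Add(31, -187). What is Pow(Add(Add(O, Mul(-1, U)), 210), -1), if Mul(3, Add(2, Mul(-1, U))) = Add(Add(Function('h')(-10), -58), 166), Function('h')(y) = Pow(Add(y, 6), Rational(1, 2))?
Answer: Add(Rational(198, 17425), Mul(Rational(-3, 34850), I)) ≈ Add(0.011363, Mul(-8.6083e-5, I))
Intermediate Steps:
O = -156
Function('h')(y) = Pow(Add(6, y), Rational(1, 2))
U = Add(-34, Mul(Rational(-2, 3), I)) (U = Add(2, Mul(Rational(-1, 3), Add(Add(Pow(Add(6, -10), Rational(1, 2)), -58), 166))) = Add(2, Mul(Rational(-1, 3), Add(Add(Pow(-4, Rational(1, 2)), -58), 166))) = Add(2, Mul(Rational(-1, 3), Add(Add(Mul(2, I), -58), 166))) = Add(2, Mul(Rational(-1, 3), Add(Add(-58, Mul(2, I)), 166))) = Add(2, Mul(Rational(-1, 3), Add(108, Mul(2, I)))) = Add(2, Add(-36, Mul(Rational(-2, 3), I))) = Add(-34, Mul(Rational(-2, 3), I)) ≈ Add(-34.000, Mul(-0.66667, I)))
Pow(Add(Add(O, Mul(-1, U)), 210), -1) = Pow(Add(Add(-156, Mul(-1, Add(-34, Mul(Rational(-2, 3), I)))), 210), -1) = Pow(Add(Add(-156, Add(34, Mul(Rational(2, 3), I))), 210), -1) = Pow(Add(Add(-122, Mul(Rational(2, 3), I)), 210), -1) = Pow(Add(88, Mul(Rational(2, 3), I)), -1) = Mul(Rational(9, 69700), Add(88, Mul(Rational(-2, 3), I)))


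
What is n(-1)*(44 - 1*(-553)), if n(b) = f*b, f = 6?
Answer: -3582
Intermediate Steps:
n(b) = 6*b
n(-1)*(44 - 1*(-553)) = (6*(-1))*(44 - 1*(-553)) = -6*(44 + 553) = -6*597 = -3582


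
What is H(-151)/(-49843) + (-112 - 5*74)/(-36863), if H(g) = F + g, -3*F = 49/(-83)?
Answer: 7366262824/457503264741 ≈ 0.016101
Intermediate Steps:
F = 49/249 (F = -49/(3*(-83)) = -49*(-1)/(3*83) = -⅓*(-49/83) = 49/249 ≈ 0.19679)
H(g) = 49/249 + g
H(-151)/(-49843) + (-112 - 5*74)/(-36863) = (49/249 - 151)/(-49843) + (-112 - 5*74)/(-36863) = -37550/249*(-1/49843) + (-112 - 370)*(-1/36863) = 37550/12410907 - 482*(-1/36863) = 37550/12410907 + 482/36863 = 7366262824/457503264741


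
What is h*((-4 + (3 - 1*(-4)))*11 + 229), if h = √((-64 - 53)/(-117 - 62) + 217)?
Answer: 1048*√435865/179 ≈ 3865.3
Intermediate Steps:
h = 4*√435865/179 (h = √(-117/(-179) + 217) = √(-117*(-1/179) + 217) = √(117/179 + 217) = √(38960/179) = 4*√435865/179 ≈ 14.753)
h*((-4 + (3 - 1*(-4)))*11 + 229) = (4*√435865/179)*((-4 + (3 - 1*(-4)))*11 + 229) = (4*√435865/179)*((-4 + (3 + 4))*11 + 229) = (4*√435865/179)*((-4 + 7)*11 + 229) = (4*√435865/179)*(3*11 + 229) = (4*√435865/179)*(33 + 229) = (4*√435865/179)*262 = 1048*√435865/179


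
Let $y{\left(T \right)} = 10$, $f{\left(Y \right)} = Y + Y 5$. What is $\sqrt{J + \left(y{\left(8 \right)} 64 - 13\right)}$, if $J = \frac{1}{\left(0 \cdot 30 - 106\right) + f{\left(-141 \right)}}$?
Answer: $\frac{\sqrt{142062914}}{476} \approx 25.04$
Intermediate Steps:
$f{\left(Y \right)} = 6 Y$ ($f{\left(Y \right)} = Y + 5 Y = 6 Y$)
$J = - \frac{1}{952}$ ($J = \frac{1}{\left(0 \cdot 30 - 106\right) + 6 \left(-141\right)} = \frac{1}{\left(0 - 106\right) - 846} = \frac{1}{-106 - 846} = \frac{1}{-952} = - \frac{1}{952} \approx -0.0010504$)
$\sqrt{J + \left(y{\left(8 \right)} 64 - 13\right)} = \sqrt{- \frac{1}{952} + \left(10 \cdot 64 - 13\right)} = \sqrt{- \frac{1}{952} + \left(640 - 13\right)} = \sqrt{- \frac{1}{952} + 627} = \sqrt{\frac{596903}{952}} = \frac{\sqrt{142062914}}{476}$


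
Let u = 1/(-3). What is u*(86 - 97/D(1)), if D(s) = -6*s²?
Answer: -613/18 ≈ -34.056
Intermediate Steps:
u = -⅓ ≈ -0.33333
u*(86 - 97/D(1)) = -(86 - 97/((-6*1²)))/3 = -(86 - 97/((-6*1)))/3 = -(86 - 97/(-6))/3 = -(86 - 97*(-⅙))/3 = -(86 + 97/6)/3 = -⅓*613/6 = -613/18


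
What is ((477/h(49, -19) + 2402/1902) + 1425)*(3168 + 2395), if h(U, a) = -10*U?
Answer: 3694781120119/465990 ≈ 7.9289e+6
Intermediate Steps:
((477/h(49, -19) + 2402/1902) + 1425)*(3168 + 2395) = ((477/((-10*49)) + 2402/1902) + 1425)*(3168 + 2395) = ((477/(-490) + 2402*(1/1902)) + 1425)*5563 = ((477*(-1/490) + 1201/951) + 1425)*5563 = ((-477/490 + 1201/951) + 1425)*5563 = (134863/465990 + 1425)*5563 = (664170613/465990)*5563 = 3694781120119/465990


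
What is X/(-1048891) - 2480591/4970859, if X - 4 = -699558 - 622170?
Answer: 3968234066335/5213889267369 ≈ 0.76109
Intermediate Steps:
X = -1321724 (X = 4 + (-699558 - 622170) = 4 - 1321728 = -1321724)
X/(-1048891) - 2480591/4970859 = -1321724/(-1048891) - 2480591/4970859 = -1321724*(-1/1048891) - 2480591*1/4970859 = 1321724/1048891 - 2480591/4970859 = 3968234066335/5213889267369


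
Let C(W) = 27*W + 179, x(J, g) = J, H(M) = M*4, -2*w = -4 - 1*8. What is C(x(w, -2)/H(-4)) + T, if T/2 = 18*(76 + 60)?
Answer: 40519/8 ≈ 5064.9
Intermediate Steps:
w = 6 (w = -(-4 - 1*8)/2 = -(-4 - 8)/2 = -1/2*(-12) = 6)
H(M) = 4*M
C(W) = 179 + 27*W
T = 4896 (T = 2*(18*(76 + 60)) = 2*(18*136) = 2*2448 = 4896)
C(x(w, -2)/H(-4)) + T = (179 + 27*(6/((4*(-4))))) + 4896 = (179 + 27*(6/(-16))) + 4896 = (179 + 27*(6*(-1/16))) + 4896 = (179 + 27*(-3/8)) + 4896 = (179 - 81/8) + 4896 = 1351/8 + 4896 = 40519/8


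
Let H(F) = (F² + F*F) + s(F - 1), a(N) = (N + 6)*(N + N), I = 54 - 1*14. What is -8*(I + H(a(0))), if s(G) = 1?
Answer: -328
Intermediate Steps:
I = 40 (I = 54 - 14 = 40)
a(N) = 2*N*(6 + N) (a(N) = (6 + N)*(2*N) = 2*N*(6 + N))
H(F) = 1 + 2*F² (H(F) = (F² + F*F) + 1 = (F² + F²) + 1 = 2*F² + 1 = 1 + 2*F²)
-8*(I + H(a(0))) = -8*(40 + (1 + 2*(2*0*(6 + 0))²)) = -8*(40 + (1 + 2*(2*0*6)²)) = -8*(40 + (1 + 2*0²)) = -8*(40 + (1 + 2*0)) = -8*(40 + (1 + 0)) = -8*(40 + 1) = -8*41 = -328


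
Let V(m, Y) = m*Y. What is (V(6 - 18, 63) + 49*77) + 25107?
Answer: 28124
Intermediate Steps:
V(m, Y) = Y*m
(V(6 - 18, 63) + 49*77) + 25107 = (63*(6 - 18) + 49*77) + 25107 = (63*(-12) + 3773) + 25107 = (-756 + 3773) + 25107 = 3017 + 25107 = 28124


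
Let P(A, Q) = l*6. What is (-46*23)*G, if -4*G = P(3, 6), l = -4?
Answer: -6348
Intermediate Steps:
P(A, Q) = -24 (P(A, Q) = -4*6 = -24)
G = 6 (G = -1/4*(-24) = 6)
(-46*23)*G = -46*23*6 = -1058*6 = -6348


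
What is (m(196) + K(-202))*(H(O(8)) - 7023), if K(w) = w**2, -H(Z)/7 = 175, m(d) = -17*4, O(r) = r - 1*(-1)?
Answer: -335990528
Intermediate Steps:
O(r) = 1 + r (O(r) = r + 1 = 1 + r)
m(d) = -68
H(Z) = -1225 (H(Z) = -7*175 = -1225)
(m(196) + K(-202))*(H(O(8)) - 7023) = (-68 + (-202)**2)*(-1225 - 7023) = (-68 + 40804)*(-8248) = 40736*(-8248) = -335990528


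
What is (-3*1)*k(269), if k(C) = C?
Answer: -807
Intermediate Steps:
(-3*1)*k(269) = -3*1*269 = -3*269 = -807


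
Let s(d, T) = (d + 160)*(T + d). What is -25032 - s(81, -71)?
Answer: -27442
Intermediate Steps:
s(d, T) = (160 + d)*(T + d)
-25032 - s(81, -71) = -25032 - (81² + 160*(-71) + 160*81 - 71*81) = -25032 - (6561 - 11360 + 12960 - 5751) = -25032 - 1*2410 = -25032 - 2410 = -27442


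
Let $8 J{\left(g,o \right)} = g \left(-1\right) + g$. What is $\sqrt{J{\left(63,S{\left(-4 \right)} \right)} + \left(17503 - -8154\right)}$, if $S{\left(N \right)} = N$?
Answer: $\sqrt{25657} \approx 160.18$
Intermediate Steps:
$J{\left(g,o \right)} = 0$ ($J{\left(g,o \right)} = \frac{g \left(-1\right) + g}{8} = \frac{- g + g}{8} = \frac{1}{8} \cdot 0 = 0$)
$\sqrt{J{\left(63,S{\left(-4 \right)} \right)} + \left(17503 - -8154\right)} = \sqrt{0 + \left(17503 - -8154\right)} = \sqrt{0 + \left(17503 + 8154\right)} = \sqrt{0 + 25657} = \sqrt{25657}$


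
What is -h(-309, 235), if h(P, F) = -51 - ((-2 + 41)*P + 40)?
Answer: -11960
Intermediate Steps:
h(P, F) = -91 - 39*P (h(P, F) = -51 - (39*P + 40) = -51 - (40 + 39*P) = -51 + (-40 - 39*P) = -91 - 39*P)
-h(-309, 235) = -(-91 - 39*(-309)) = -(-91 + 12051) = -1*11960 = -11960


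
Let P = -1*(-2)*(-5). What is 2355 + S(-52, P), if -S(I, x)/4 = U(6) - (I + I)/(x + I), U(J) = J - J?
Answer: 73213/31 ≈ 2361.7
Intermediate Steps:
P = -10 (P = 2*(-5) = -10)
U(J) = 0
S(I, x) = 8*I/(I + x) (S(I, x) = -4*(0 - (I + I)/(x + I)) = -4*(0 - 2*I/(I + x)) = -(-8)*I/(I + x) = 8*I/(I + x))
2355 + S(-52, P) = 2355 + 8*(-52)/(-52 - 10) = 2355 + 8*(-52)/(-62) = 2355 + 8*(-52)*(-1/62) = 2355 + 208/31 = 73213/31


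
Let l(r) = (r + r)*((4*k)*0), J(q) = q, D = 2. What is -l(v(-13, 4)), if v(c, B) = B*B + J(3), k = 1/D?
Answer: 0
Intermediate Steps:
k = ½ (k = 1/2 = ½ ≈ 0.50000)
v(c, B) = 3 + B² (v(c, B) = B*B + 3 = B² + 3 = 3 + B²)
l(r) = 0 (l(r) = (r + r)*((4*(½))*0) = (2*r)*(2*0) = (2*r)*0 = 0)
-l(v(-13, 4)) = -1*0 = 0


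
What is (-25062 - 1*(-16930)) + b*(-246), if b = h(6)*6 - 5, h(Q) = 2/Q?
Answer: -7394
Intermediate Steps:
b = -3 (b = (2/6)*6 - 5 = (2*(1/6))*6 - 5 = (1/3)*6 - 5 = 2 - 5 = -3)
(-25062 - 1*(-16930)) + b*(-246) = (-25062 - 1*(-16930)) - 3*(-246) = (-25062 + 16930) + 738 = -8132 + 738 = -7394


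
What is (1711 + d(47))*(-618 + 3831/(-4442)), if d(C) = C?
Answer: -2416359573/2221 ≈ -1.0880e+6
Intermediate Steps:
(1711 + d(47))*(-618 + 3831/(-4442)) = (1711 + 47)*(-618 + 3831/(-4442)) = 1758*(-618 + 3831*(-1/4442)) = 1758*(-618 - 3831/4442) = 1758*(-2748987/4442) = -2416359573/2221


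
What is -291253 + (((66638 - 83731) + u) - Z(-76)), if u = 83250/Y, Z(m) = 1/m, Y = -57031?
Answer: -1336487605145/4334356 ≈ -3.0835e+5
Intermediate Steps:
u = -83250/57031 (u = 83250/(-57031) = 83250*(-1/57031) = -83250/57031 ≈ -1.4597)
-291253 + (((66638 - 83731) + u) - Z(-76)) = -291253 + (((66638 - 83731) - 83250/57031) - 1/(-76)) = -291253 + ((-17093 - 83250/57031) - 1*(-1/76)) = -291253 + (-974914133/57031 + 1/76) = -291253 - 74093417077/4334356 = -1336487605145/4334356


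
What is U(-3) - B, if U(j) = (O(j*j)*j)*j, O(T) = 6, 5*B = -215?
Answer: 97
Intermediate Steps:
B = -43 (B = (1/5)*(-215) = -43)
U(j) = 6*j**2 (U(j) = (6*j)*j = 6*j**2)
U(-3) - B = 6*(-3)**2 - 1*(-43) = 6*9 + 43 = 54 + 43 = 97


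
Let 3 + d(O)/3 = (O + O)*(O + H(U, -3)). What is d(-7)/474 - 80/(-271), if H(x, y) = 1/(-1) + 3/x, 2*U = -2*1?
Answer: 53561/42818 ≈ 1.2509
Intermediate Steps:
U = -1 (U = (-2*1)/2 = (1/2)*(-2) = -1)
H(x, y) = -1 + 3/x (H(x, y) = 1*(-1) + 3/x = -1 + 3/x)
d(O) = -9 + 6*O*(-4 + O) (d(O) = -9 + 3*((O + O)*(O + (3 - 1*(-1))/(-1))) = -9 + 3*((2*O)*(O - (3 + 1))) = -9 + 3*((2*O)*(O - 1*4)) = -9 + 3*((2*O)*(O - 4)) = -9 + 3*((2*O)*(-4 + O)) = -9 + 3*(2*O*(-4 + O)) = -9 + 6*O*(-4 + O))
d(-7)/474 - 80/(-271) = (-9 - 24*(-7) + 6*(-7)**2)/474 - 80/(-271) = (-9 + 168 + 6*49)*(1/474) - 80*(-1/271) = (-9 + 168 + 294)*(1/474) + 80/271 = 453*(1/474) + 80/271 = 151/158 + 80/271 = 53561/42818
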